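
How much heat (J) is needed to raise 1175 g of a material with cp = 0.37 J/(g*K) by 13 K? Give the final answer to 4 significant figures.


Q = m * cp * dT
Q = 1175 * 0.37 * 13
Q = 5652 J


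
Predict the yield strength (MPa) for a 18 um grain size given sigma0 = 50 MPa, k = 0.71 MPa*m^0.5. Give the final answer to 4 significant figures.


sigma_y = sigma0 + k / sqrt(d)
d = 18 um = 1.8e-05 m
sigma_y = 50 + 0.71 / sqrt(1.8e-05)
sigma_y = 217.3 MPa


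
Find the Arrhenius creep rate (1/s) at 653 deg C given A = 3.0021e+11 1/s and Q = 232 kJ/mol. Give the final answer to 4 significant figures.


rate = A * exp(-Q / (R*T))
T = 653 + 273.15 = 926.15 K
rate = 3.0021e+11 * exp(-232e3 / (8.314 * 926.15))
rate = 0.02467 1/s


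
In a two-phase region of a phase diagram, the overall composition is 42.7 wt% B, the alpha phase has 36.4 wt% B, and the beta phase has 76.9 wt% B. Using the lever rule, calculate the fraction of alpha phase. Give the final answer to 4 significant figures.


f_alpha = (C_beta - C0) / (C_beta - C_alpha)
f_alpha = (76.9 - 42.7) / (76.9 - 36.4)
f_alpha = 0.8444


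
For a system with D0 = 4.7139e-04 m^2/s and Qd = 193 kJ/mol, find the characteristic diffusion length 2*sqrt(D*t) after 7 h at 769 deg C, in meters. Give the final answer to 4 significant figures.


Step 1: D = D0 * exp(-Qd/(R*T))
T = 1042.15 K
D = 4.7139e-04 * exp(-193e3 / (8.314 * 1042.15)) = 9.98816e-14 m^2/s
Step 2: L = 2*sqrt(D*t)
t = 7 h = 25200 s
L = 2*sqrt(9.98816e-14 * 25200) = 1.003e-04 m


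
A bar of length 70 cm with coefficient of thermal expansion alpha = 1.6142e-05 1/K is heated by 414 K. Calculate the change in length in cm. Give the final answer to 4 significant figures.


dL = L0 * alpha * dT
dL = 70 * 1.6142e-05 * 414
dL = 0.4678 cm


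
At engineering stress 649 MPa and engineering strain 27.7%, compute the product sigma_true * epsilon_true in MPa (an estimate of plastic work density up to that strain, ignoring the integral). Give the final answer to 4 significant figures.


sigma_true = sigma_eng * (1 + epsilon_eng)
sigma_true = 649 * (1 + 0.277) = 828.773 MPa
epsilon_true = ln(1 + epsilon_eng)
epsilon_true = ln(1 + 0.277) = 0.244514
sigma_true * epsilon_true = 828.773 * 0.244514 = 202.6 MPa


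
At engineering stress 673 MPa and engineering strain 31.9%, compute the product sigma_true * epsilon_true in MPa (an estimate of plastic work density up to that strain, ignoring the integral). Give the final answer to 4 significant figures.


sigma_true = sigma_eng * (1 + epsilon_eng)
sigma_true = 673 * (1 + 0.319) = 887.687 MPa
epsilon_true = ln(1 + epsilon_eng)
epsilon_true = ln(1 + 0.319) = 0.276874
sigma_true * epsilon_true = 887.687 * 0.276874 = 245.8 MPa


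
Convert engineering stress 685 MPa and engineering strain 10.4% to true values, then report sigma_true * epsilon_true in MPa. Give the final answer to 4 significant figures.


sigma_true = sigma_eng * (1 + epsilon_eng)
sigma_true = 685 * (1 + 0.104) = 756.24 MPa
epsilon_true = ln(1 + epsilon_eng)
epsilon_true = ln(1 + 0.104) = 0.0989399
sigma_true * epsilon_true = 756.24 * 0.0989399 = 74.82 MPa


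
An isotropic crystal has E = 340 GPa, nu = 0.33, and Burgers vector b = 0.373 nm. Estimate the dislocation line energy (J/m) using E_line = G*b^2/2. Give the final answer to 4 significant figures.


Step 1: G = E / (2*(1+nu))
G = 340 / (2*(1+0.33)) = 127.82 GPa = 1.2782e+11 Pa
Step 2: E_line = G*b^2/2
b = 0.373 nm = 3.73e-10 m
E_line = 0.5 * 1.2782e+11 * (3.73e-10)^2 = 8.892e-09 J/m


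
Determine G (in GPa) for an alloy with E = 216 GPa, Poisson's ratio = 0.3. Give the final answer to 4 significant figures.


G = E / (2*(1+nu))
G = 216 / (2*(1+0.3))
G = 83.08 GPa


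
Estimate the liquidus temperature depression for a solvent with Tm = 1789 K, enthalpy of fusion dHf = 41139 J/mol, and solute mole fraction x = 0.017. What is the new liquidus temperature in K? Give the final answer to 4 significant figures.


dT = R*Tm^2*x / dHf
dT = 8.314 * 1789^2 * 0.017 / 41139
dT = 10.9958 K
T_new = 1789 - 10.9958 = 1778 K


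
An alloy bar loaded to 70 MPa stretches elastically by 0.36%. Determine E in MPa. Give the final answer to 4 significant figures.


E = sigma / epsilon
epsilon = 0.36% = 3.6e-03
E = 70 / 3.6e-03
E = 19440 MPa


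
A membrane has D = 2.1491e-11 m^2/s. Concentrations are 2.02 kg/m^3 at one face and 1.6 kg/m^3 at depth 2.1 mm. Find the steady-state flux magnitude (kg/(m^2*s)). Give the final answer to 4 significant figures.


J = -D * (dC/dx) = D * (C1 - C2) / dx
J = 2.1491e-11 * (2.02 - 1.6) / 2.1e-03
J = 4.298e-09 kg/(m^2*s)


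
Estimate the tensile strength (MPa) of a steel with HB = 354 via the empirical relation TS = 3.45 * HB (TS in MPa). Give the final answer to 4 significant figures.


TS (MPa) = 3.45 * HB
TS = 3.45 * 354
TS = 1221 MPa


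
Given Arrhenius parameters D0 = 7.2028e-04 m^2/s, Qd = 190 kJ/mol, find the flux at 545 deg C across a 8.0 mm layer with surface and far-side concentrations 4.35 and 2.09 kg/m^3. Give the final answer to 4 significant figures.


Step 1: D = D0 * exp(-Qd/(R*T))
T = 545 + 273.15 = 818.15 K
D = 7.2028e-04 * exp(-190e3 / (8.314 * 818.15)) = 5.32779e-16 m^2/s
Step 2: J = D * (C1 - C2) / dx
J = 5.32779e-16 * (4.35 - 2.09) / 8e-03
J = 1.505e-13 kg/(m^2*s)


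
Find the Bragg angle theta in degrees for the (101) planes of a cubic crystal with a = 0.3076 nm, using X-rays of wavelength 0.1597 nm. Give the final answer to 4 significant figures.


d = a / sqrt(h^2+k^2+l^2)
d = 0.3076 / sqrt(2) = 0.217506 nm
lambda = 2*d*sin(theta)  =>  sin(theta) = lambda / (2*d)
sin(theta) = 0.1597 / (2 * 0.217506) = 0.367116
theta = 21.54 deg


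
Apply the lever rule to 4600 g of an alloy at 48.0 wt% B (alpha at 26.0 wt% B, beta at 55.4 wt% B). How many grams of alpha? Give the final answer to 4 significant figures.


f_alpha = (C_beta - C0) / (C_beta - C_alpha)
f_alpha = (55.4 - 48.0) / (55.4 - 26.0) = 0.251701
m_alpha = f_alpha * m_total = 0.251701 * 4600 = 1158 g


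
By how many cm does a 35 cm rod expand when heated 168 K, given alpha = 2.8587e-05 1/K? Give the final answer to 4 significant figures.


dL = L0 * alpha * dT
dL = 35 * 2.8587e-05 * 168
dL = 0.1681 cm


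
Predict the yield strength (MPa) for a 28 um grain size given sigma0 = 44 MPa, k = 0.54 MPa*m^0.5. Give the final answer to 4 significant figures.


sigma_y = sigma0 + k / sqrt(d)
d = 28 um = 2.8e-05 m
sigma_y = 44 + 0.54 / sqrt(2.8e-05)
sigma_y = 146.1 MPa


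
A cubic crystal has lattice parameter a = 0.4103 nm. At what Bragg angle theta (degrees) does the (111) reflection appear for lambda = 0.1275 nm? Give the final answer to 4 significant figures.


d = a / sqrt(h^2+k^2+l^2)
d = 0.4103 / sqrt(3) = 0.236887 nm
lambda = 2*d*sin(theta)  =>  sin(theta) = lambda / (2*d)
sin(theta) = 0.1275 / (2 * 0.236887) = 0.269116
theta = 15.61 deg


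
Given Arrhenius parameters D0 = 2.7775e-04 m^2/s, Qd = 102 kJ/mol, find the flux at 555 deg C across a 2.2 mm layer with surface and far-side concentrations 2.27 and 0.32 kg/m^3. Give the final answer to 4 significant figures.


Step 1: D = D0 * exp(-Qd/(R*T))
T = 555 + 273.15 = 828.15 K
D = 2.7775e-04 * exp(-102e3 / (8.314 * 828.15)) = 1.02302e-10 m^2/s
Step 2: J = D * (C1 - C2) / dx
J = 1.02302e-10 * (2.27 - 0.32) / 2.2e-03
J = 9.068e-08 kg/(m^2*s)


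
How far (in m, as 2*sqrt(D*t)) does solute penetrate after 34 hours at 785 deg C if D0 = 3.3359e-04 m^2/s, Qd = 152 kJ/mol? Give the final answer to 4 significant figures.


Step 1: D = D0 * exp(-Qd/(R*T))
T = 1058.15 K
D = 3.3359e-04 * exp(-152e3 / (8.314 * 1058.15)) = 1.04616e-11 m^2/s
Step 2: L = 2*sqrt(D*t)
t = 34 h = 122400 s
L = 2*sqrt(1.04616e-11 * 122400) = 2.263e-03 m


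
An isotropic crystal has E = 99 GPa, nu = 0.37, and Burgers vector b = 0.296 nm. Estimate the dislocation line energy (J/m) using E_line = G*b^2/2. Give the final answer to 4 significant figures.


Step 1: G = E / (2*(1+nu))
G = 99 / (2*(1+0.37)) = 36.1314 GPa = 3.61314e+10 Pa
Step 2: E_line = G*b^2/2
b = 0.296 nm = 2.96e-10 m
E_line = 0.5 * 3.61314e+10 * (2.96e-10)^2 = 1.583e-09 J/m


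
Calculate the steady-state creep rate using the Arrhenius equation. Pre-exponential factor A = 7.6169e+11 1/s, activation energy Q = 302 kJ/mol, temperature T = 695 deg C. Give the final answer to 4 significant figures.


rate = A * exp(-Q / (R*T))
T = 695 + 273.15 = 968.15 K
rate = 7.6169e+11 * exp(-302e3 / (8.314 * 968.15))
rate = 3.867e-05 1/s


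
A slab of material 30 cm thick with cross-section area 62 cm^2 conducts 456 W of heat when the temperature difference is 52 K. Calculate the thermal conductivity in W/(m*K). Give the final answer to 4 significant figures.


k = Q*L / (A*dT)
L = 0.3 m, A = 6.2e-03 m^2
k = 456 * 0.3 / (6.2e-03 * 52)
k = 424.3 W/(m*K)


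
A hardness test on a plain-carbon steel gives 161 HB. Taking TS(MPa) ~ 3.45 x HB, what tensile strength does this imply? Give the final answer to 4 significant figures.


TS (MPa) = 3.45 * HB
TS = 3.45 * 161
TS = 555.5 MPa


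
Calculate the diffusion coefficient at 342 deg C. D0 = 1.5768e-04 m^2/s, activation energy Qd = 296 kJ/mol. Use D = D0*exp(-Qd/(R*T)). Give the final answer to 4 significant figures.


D = D0 * exp(-Qd / (R*T))
T = 615.15 K
D = 1.5768e-04 * exp(-296e3 / (8.314 * 615.15))
D = 1.155e-29 m^2/s


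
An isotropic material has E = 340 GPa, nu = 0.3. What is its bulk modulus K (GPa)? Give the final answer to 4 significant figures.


K = E / (3*(1-2*nu))
K = 340 / (3*(1-2*0.3))
K = 283.3 GPa


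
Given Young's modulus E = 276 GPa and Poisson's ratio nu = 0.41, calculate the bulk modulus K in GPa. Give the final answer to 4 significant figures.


K = E / (3*(1-2*nu))
K = 276 / (3*(1-2*0.41))
K = 511.1 GPa


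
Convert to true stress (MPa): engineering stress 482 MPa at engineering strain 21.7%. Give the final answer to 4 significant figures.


sigma_true = sigma_eng * (1 + epsilon_eng)
sigma_true = 482 * (1 + 0.217)
sigma_true = 586.6 MPa


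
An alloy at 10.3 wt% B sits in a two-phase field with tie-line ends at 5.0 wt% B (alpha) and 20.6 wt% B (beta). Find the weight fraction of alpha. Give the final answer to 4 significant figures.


f_alpha = (C_beta - C0) / (C_beta - C_alpha)
f_alpha = (20.6 - 10.3) / (20.6 - 5.0)
f_alpha = 0.6603


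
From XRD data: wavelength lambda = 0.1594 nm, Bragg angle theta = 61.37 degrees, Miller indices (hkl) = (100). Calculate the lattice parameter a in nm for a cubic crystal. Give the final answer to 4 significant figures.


d = lambda / (2*sin(theta))
d = 0.1594 / (2*sin(61.37 deg))
d = 0.0908022 nm
a = d * sqrt(h^2+k^2+l^2) = 0.0908022 * sqrt(1)
a = 0.0908 nm


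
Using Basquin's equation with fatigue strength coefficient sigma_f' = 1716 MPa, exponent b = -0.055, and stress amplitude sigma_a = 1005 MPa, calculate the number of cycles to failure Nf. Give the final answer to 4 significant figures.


sigma_a = sigma_f' * (2*Nf)^b
2*Nf = (sigma_a / sigma_f')^(1/b)
2*Nf = (1005 / 1716)^(1/-0.055)
2*Nf = 16771.3
Nf = 8386 cycles


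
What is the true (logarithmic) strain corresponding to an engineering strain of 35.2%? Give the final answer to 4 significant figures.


epsilon_true = ln(1 + epsilon_eng)
epsilon_true = ln(1 + 0.352)
epsilon_true = 0.3016


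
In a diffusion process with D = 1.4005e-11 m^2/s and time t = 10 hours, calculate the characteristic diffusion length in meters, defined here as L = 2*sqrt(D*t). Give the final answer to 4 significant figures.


t = 10 hr = 36000 s
Diffusion length = 2*sqrt(D*t)
= 2*sqrt(1.4005e-11 * 36000)
= 1.42e-03 m


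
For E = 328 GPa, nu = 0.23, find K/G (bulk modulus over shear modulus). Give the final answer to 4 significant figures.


G = E / (2*(1+nu))
G = 328 / (2*(1+0.23)) = 133.333 GPa
K = E / (3*(1-2*nu))
K = 328 / (3*(1-2*0.23)) = 202.469 GPa
K/G = 202.469 / 133.333 = 1.519


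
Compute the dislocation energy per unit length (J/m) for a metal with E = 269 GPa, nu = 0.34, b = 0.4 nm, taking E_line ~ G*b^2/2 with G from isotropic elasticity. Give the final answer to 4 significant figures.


Step 1: G = E / (2*(1+nu))
G = 269 / (2*(1+0.34)) = 100.373 GPa = 1.00373e+11 Pa
Step 2: E_line = G*b^2/2
b = 0.4 nm = 4e-10 m
E_line = 0.5 * 1.00373e+11 * (4e-10)^2 = 8.03e-09 J/m


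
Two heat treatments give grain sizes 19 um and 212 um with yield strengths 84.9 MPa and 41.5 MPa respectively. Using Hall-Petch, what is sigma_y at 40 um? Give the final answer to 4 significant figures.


sigma_y = sigma0 + k / sqrt(d)
1/sqrt(d1) = 1/sqrt(1.9e-05) = 229.416;  1/sqrt(d2) = 68.6803
k = (sigma1 - sigma2) / (1/sqrt(d1) - 1/sqrt(d2)) = (84.9 - 41.5) / (229.416 - 68.6803) = 0.270009 MPa*m^0.5
sigma0 = sigma1 - k/sqrt(d1) = 84.9 - 0.270009*229.416 = 22.9557 MPa
sigma_y(d3) = 22.9557 + 0.270009 / sqrt(4e-05) = 65.65 MPa


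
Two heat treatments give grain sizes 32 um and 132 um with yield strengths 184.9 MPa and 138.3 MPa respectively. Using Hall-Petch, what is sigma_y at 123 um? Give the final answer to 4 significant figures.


sigma_y = sigma0 + k / sqrt(d)
1/sqrt(d1) = 1/sqrt(3.2e-05) = 176.777;  1/sqrt(d2) = 87.0388
k = (sigma1 - sigma2) / (1/sqrt(d1) - 1/sqrt(d2)) = (184.9 - 138.3) / (176.777 - 87.0388) = 0.51929 MPa*m^0.5
sigma0 = sigma1 - k/sqrt(d1) = 184.9 - 0.51929*176.777 = 93.1016 MPa
sigma_y(d3) = 93.1016 + 0.51929 / sqrt(1.23e-04) = 139.9 MPa


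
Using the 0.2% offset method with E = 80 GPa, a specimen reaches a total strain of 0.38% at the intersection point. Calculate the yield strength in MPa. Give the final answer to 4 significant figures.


Offset strain = 0.002
Elastic strain at yield = total_strain - offset = 3.8e-03 - 0.002 = 1.8e-03
sigma_y = E * elastic_strain = 80000 * 1.8e-03
sigma_y = 144 MPa


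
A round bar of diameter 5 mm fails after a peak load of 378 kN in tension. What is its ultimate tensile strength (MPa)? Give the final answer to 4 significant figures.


A0 = pi*(d/2)^2 = pi*(5/2)^2 = 19.635 mm^2
UTS = F_max / A0 = 378*1000 / 19.635
UTS = 19250 MPa


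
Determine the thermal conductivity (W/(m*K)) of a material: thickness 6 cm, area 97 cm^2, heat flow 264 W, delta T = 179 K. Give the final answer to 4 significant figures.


k = Q*L / (A*dT)
L = 0.06 m, A = 9.7e-03 m^2
k = 264 * 0.06 / (9.7e-03 * 179)
k = 9.123 W/(m*K)


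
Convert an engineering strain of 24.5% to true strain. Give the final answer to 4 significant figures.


epsilon_true = ln(1 + epsilon_eng)
epsilon_true = ln(1 + 0.245)
epsilon_true = 0.2191


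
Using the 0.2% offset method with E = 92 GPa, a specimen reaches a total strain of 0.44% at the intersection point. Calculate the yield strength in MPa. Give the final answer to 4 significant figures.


Offset strain = 0.002
Elastic strain at yield = total_strain - offset = 4.4e-03 - 0.002 = 2.4e-03
sigma_y = E * elastic_strain = 92000 * 2.4e-03
sigma_y = 220.8 MPa


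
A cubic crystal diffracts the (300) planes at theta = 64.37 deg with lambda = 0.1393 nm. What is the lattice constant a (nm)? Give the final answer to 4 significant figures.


d = lambda / (2*sin(theta))
d = 0.1393 / (2*sin(64.37 deg))
d = 0.077251 nm
a = d * sqrt(h^2+k^2+l^2) = 0.077251 * sqrt(9)
a = 0.2318 nm


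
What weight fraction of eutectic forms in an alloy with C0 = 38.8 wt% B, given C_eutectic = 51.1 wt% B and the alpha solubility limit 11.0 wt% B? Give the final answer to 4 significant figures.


f_primary = (C_e - C0) / (C_e - C_alpha_max)
f_primary = (51.1 - 38.8) / (51.1 - 11.0)
f_primary = 0.306733
f_eutectic = 1 - 0.306733 = 0.6933


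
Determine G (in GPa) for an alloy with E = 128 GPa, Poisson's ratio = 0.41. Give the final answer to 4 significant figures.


G = E / (2*(1+nu))
G = 128 / (2*(1+0.41))
G = 45.39 GPa


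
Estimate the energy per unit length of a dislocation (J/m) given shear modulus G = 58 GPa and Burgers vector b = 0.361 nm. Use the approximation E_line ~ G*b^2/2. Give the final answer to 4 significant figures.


E = G*b^2/2
b = 0.361 nm = 3.61e-10 m
G = 58 GPa = 5.8e+10 Pa
E = 0.5 * 5.8e+10 * (3.61e-10)^2
E = 3.779e-09 J/m


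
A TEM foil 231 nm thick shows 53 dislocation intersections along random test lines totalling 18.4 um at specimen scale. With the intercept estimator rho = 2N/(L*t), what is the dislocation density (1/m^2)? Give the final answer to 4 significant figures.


rho = 2N / (L * t)
L = 18.4 um = 1.84e-05 m, t = 231 nm = 2.31e-07 m
rho = 2 * 53 / (1.84e-05 * 2.31e-07)
rho = 2.494e+13 1/m^2


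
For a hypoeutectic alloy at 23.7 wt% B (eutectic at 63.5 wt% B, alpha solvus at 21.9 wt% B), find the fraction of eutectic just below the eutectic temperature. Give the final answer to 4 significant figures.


f_primary = (C_e - C0) / (C_e - C_alpha_max)
f_primary = (63.5 - 23.7) / (63.5 - 21.9)
f_primary = 0.956731
f_eutectic = 1 - 0.956731 = 0.04327


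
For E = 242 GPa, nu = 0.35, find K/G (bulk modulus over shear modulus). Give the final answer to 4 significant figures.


G = E / (2*(1+nu))
G = 242 / (2*(1+0.35)) = 89.6296 GPa
K = E / (3*(1-2*nu))
K = 242 / (3*(1-2*0.35)) = 268.889 GPa
K/G = 268.889 / 89.6296 = 3


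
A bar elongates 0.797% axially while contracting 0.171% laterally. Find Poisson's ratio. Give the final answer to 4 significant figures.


nu = -epsilon_lat / epsilon_axial
Lateral strain is contraction (negative), so using magnitudes:
nu = 0.171 / 0.797
nu = 0.2146


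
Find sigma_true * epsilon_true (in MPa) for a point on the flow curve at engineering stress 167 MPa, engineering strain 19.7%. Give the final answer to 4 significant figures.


sigma_true = sigma_eng * (1 + epsilon_eng)
sigma_true = 167 * (1 + 0.197) = 199.899 MPa
epsilon_true = ln(1 + epsilon_eng)
epsilon_true = ln(1 + 0.197) = 0.179818
sigma_true * epsilon_true = 199.899 * 0.179818 = 35.95 MPa


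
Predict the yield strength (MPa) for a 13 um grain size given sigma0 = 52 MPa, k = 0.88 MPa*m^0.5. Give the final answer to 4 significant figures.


sigma_y = sigma0 + k / sqrt(d)
d = 13 um = 1.3e-05 m
sigma_y = 52 + 0.88 / sqrt(1.3e-05)
sigma_y = 296.1 MPa


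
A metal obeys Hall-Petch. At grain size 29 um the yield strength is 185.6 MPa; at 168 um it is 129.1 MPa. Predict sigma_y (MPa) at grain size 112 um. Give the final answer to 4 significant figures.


sigma_y = sigma0 + k / sqrt(d)
1/sqrt(d1) = 1/sqrt(2.9e-05) = 185.695;  1/sqrt(d2) = 77.1517
k = (sigma1 - sigma2) / (1/sqrt(d1) - 1/sqrt(d2)) = (185.6 - 129.1) / (185.695 - 77.1517) = 0.520528 MPa*m^0.5
sigma0 = sigma1 - k/sqrt(d1) = 185.6 - 0.520528*185.695 = 88.9404 MPa
sigma_y(d3) = 88.9404 + 0.520528 / sqrt(1.12e-04) = 138.1 MPa


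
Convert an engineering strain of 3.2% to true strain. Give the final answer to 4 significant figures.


epsilon_true = ln(1 + epsilon_eng)
epsilon_true = ln(1 + 0.032)
epsilon_true = 0.0315


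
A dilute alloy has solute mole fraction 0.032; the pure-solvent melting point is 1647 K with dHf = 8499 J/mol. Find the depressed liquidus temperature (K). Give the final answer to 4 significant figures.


dT = R*Tm^2*x / dHf
dT = 8.314 * 1647^2 * 0.032 / 8499
dT = 84.914 K
T_new = 1647 - 84.914 = 1562 K


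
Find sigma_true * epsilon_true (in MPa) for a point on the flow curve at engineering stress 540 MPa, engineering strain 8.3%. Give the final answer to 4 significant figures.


sigma_true = sigma_eng * (1 + epsilon_eng)
sigma_true = 540 * (1 + 0.083) = 584.82 MPa
epsilon_true = ln(1 + epsilon_eng)
epsilon_true = ln(1 + 0.083) = 0.079735
sigma_true * epsilon_true = 584.82 * 0.079735 = 46.63 MPa


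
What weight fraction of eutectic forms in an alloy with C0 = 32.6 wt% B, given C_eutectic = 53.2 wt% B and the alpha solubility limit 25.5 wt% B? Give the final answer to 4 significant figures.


f_primary = (C_e - C0) / (C_e - C_alpha_max)
f_primary = (53.2 - 32.6) / (53.2 - 25.5)
f_primary = 0.743682
f_eutectic = 1 - 0.743682 = 0.2563


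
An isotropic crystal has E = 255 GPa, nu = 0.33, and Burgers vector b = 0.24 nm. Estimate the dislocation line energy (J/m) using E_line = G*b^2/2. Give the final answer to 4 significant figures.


Step 1: G = E / (2*(1+nu))
G = 255 / (2*(1+0.33)) = 95.8647 GPa = 9.58647e+10 Pa
Step 2: E_line = G*b^2/2
b = 0.24 nm = 2.4e-10 m
E_line = 0.5 * 9.58647e+10 * (2.4e-10)^2 = 2.761e-09 J/m


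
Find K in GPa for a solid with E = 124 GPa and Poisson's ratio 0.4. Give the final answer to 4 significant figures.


K = E / (3*(1-2*nu))
K = 124 / (3*(1-2*0.4))
K = 206.7 GPa


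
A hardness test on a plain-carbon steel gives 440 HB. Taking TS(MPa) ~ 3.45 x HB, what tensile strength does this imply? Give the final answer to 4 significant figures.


TS (MPa) = 3.45 * HB
TS = 3.45 * 440
TS = 1518 MPa


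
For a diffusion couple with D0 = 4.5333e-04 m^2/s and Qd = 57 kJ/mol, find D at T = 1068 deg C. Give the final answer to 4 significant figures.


D = D0 * exp(-Qd / (R*T))
T = 1341.15 K
D = 4.5333e-04 * exp(-57e3 / (8.314 * 1341.15))
D = 2.731e-06 m^2/s


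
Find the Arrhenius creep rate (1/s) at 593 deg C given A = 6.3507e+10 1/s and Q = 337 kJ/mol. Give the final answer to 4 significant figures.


rate = A * exp(-Q / (R*T))
T = 593 + 273.15 = 866.15 K
rate = 6.3507e+10 * exp(-337e3 / (8.314 * 866.15))
rate = 3.011e-10 1/s


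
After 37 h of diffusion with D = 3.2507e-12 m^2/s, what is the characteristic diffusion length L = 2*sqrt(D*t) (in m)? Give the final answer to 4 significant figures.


t = 37 hr = 133200 s
Diffusion length = 2*sqrt(D*t)
= 2*sqrt(3.2507e-12 * 133200)
= 1.316e-03 m


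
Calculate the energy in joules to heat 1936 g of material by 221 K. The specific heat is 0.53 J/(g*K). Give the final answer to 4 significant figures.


Q = m * cp * dT
Q = 1936 * 0.53 * 221
Q = 226800 J


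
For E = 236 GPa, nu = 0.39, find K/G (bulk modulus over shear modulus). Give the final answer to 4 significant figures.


G = E / (2*(1+nu))
G = 236 / (2*(1+0.39)) = 84.8921 GPa
K = E / (3*(1-2*nu))
K = 236 / (3*(1-2*0.39)) = 357.576 GPa
K/G = 357.576 / 84.8921 = 4.212


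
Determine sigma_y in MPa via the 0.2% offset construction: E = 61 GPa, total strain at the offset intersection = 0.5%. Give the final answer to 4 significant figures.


Offset strain = 0.002
Elastic strain at yield = total_strain - offset = 5e-03 - 0.002 = 3e-03
sigma_y = E * elastic_strain = 61000 * 3e-03
sigma_y = 183 MPa


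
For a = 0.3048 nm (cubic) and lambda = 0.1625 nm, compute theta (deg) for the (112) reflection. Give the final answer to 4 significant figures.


d = a / sqrt(h^2+k^2+l^2)
d = 0.3048 / sqrt(6) = 0.124434 nm
lambda = 2*d*sin(theta)  =>  sin(theta) = lambda / (2*d)
sin(theta) = 0.1625 / (2 * 0.124434) = 0.652956
theta = 40.76 deg


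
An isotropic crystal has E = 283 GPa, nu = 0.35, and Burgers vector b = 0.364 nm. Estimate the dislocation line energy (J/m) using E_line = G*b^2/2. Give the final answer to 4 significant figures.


Step 1: G = E / (2*(1+nu))
G = 283 / (2*(1+0.35)) = 104.815 GPa = 1.04815e+11 Pa
Step 2: E_line = G*b^2/2
b = 0.364 nm = 3.64e-10 m
E_line = 0.5 * 1.04815e+11 * (3.64e-10)^2 = 6.944e-09 J/m


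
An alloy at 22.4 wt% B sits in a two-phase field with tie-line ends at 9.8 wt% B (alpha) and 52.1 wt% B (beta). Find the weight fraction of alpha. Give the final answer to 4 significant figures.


f_alpha = (C_beta - C0) / (C_beta - C_alpha)
f_alpha = (52.1 - 22.4) / (52.1 - 9.8)
f_alpha = 0.7021


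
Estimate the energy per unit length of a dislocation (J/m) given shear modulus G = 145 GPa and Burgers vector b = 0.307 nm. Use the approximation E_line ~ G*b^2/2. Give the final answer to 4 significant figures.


E = G*b^2/2
b = 0.307 nm = 3.07e-10 m
G = 145 GPa = 1.45e+11 Pa
E = 0.5 * 1.45e+11 * (3.07e-10)^2
E = 6.833e-09 J/m


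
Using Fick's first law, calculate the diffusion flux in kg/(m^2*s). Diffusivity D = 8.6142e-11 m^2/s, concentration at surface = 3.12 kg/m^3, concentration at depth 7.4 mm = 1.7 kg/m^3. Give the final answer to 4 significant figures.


J = -D * (dC/dx) = D * (C1 - C2) / dx
J = 8.6142e-11 * (3.12 - 1.7) / 7.4e-03
J = 1.653e-08 kg/(m^2*s)


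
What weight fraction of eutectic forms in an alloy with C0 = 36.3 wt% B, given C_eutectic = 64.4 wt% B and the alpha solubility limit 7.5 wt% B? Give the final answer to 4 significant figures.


f_primary = (C_e - C0) / (C_e - C_alpha_max)
f_primary = (64.4 - 36.3) / (64.4 - 7.5)
f_primary = 0.493849
f_eutectic = 1 - 0.493849 = 0.5062


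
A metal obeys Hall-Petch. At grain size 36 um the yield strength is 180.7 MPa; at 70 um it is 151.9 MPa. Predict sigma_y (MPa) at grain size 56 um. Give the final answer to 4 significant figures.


sigma_y = sigma0 + k / sqrt(d)
1/sqrt(d1) = 1/sqrt(3.6e-05) = 166.667;  1/sqrt(d2) = 119.523
k = (sigma1 - sigma2) / (1/sqrt(d1) - 1/sqrt(d2)) = (180.7 - 151.9) / (166.667 - 119.523) = 0.610897 MPa*m^0.5
sigma0 = sigma1 - k/sqrt(d1) = 180.7 - 0.610897*166.667 = 78.8839 MPa
sigma_y(d3) = 78.8839 + 0.610897 / sqrt(5.6e-05) = 160.5 MPa


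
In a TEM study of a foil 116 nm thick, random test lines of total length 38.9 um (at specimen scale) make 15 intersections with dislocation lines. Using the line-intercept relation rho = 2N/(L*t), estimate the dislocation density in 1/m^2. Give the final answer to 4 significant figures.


rho = 2N / (L * t)
L = 38.9 um = 3.89e-05 m, t = 116 nm = 1.16e-07 m
rho = 2 * 15 / (3.89e-05 * 1.16e-07)
rho = 6.648e+12 1/m^2


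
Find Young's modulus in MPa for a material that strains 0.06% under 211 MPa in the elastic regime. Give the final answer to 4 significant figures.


E = sigma / epsilon
epsilon = 0.06% = 6e-04
E = 211 / 6e-04
E = 351700 MPa


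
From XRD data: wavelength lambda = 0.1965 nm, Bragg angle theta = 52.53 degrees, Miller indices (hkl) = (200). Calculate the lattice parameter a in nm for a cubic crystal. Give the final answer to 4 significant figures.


d = lambda / (2*sin(theta))
d = 0.1965 / (2*sin(52.53 deg))
d = 0.123792 nm
a = d * sqrt(h^2+k^2+l^2) = 0.123792 * sqrt(4)
a = 0.2476 nm


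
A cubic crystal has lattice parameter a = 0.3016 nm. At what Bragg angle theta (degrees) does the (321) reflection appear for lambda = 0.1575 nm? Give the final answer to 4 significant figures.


d = a / sqrt(h^2+k^2+l^2)
d = 0.3016 / sqrt(14) = 0.080606 nm
lambda = 2*d*sin(theta)  =>  sin(theta) = lambda / (2*d)
sin(theta) = 0.1575 / (2 * 0.080606) = 0.976975
theta = 77.68 deg


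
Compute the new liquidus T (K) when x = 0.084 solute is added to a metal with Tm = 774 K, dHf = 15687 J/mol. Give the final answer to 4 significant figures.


dT = R*Tm^2*x / dHf
dT = 8.314 * 774^2 * 0.084 / 15687
dT = 26.6705 K
T_new = 774 - 26.6705 = 747.3 K


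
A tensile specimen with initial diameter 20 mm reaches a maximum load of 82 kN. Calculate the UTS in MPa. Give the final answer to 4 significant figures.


A0 = pi*(d/2)^2 = pi*(20/2)^2 = 314.159 mm^2
UTS = F_max / A0 = 82*1000 / 314.159
UTS = 261 MPa


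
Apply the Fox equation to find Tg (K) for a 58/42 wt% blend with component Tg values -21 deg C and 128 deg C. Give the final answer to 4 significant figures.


1/Tg = w1/Tg1 + w2/Tg2 (in Kelvin)
Tg1 = 252.15 K, Tg2 = 401.15 K
1/Tg = 0.58/252.15 + 0.42/401.15
Tg = 298.8 K


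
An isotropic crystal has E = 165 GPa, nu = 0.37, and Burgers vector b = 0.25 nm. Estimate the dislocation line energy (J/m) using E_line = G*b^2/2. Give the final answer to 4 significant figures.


Step 1: G = E / (2*(1+nu))
G = 165 / (2*(1+0.37)) = 60.219 GPa = 6.0219e+10 Pa
Step 2: E_line = G*b^2/2
b = 0.25 nm = 2.5e-10 m
E_line = 0.5 * 6.0219e+10 * (2.5e-10)^2 = 1.882e-09 J/m


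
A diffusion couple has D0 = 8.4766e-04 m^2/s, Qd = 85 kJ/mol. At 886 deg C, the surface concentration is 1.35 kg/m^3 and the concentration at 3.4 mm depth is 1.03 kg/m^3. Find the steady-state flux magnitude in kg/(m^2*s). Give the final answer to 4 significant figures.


Step 1: D = D0 * exp(-Qd/(R*T))
T = 886 + 273.15 = 1159.15 K
D = 8.4766e-04 * exp(-85e3 / (8.314 * 1159.15)) = 1.25239e-07 m^2/s
Step 2: J = D * (C1 - C2) / dx
J = 1.25239e-07 * (1.35 - 1.03) / 3.4e-03
J = 1.179e-05 kg/(m^2*s)


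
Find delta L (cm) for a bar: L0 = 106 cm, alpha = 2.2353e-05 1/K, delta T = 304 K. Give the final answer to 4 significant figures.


dL = L0 * alpha * dT
dL = 106 * 2.2353e-05 * 304
dL = 0.7203 cm


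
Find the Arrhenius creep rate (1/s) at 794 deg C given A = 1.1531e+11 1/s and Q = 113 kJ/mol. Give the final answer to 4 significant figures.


rate = A * exp(-Q / (R*T))
T = 794 + 273.15 = 1067.15 K
rate = 1.1531e+11 * exp(-113e3 / (8.314 * 1067.15))
rate = 339300 1/s


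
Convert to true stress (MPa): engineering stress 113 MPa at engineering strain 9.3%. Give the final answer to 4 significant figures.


sigma_true = sigma_eng * (1 + epsilon_eng)
sigma_true = 113 * (1 + 0.093)
sigma_true = 123.5 MPa


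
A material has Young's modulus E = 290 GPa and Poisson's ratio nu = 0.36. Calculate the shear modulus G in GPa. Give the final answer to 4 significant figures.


G = E / (2*(1+nu))
G = 290 / (2*(1+0.36))
G = 106.6 GPa


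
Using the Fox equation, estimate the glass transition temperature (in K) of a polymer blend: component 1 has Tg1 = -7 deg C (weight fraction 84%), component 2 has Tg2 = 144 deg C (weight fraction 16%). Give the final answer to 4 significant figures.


1/Tg = w1/Tg1 + w2/Tg2 (in Kelvin)
Tg1 = 266.15 K, Tg2 = 417.15 K
1/Tg = 0.84/266.15 + 0.16/417.15
Tg = 282.5 K


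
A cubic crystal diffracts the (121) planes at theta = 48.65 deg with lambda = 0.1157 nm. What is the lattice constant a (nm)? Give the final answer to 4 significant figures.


d = lambda / (2*sin(theta))
d = 0.1157 / (2*sin(48.65 deg))
d = 0.0770627 nm
a = d * sqrt(h^2+k^2+l^2) = 0.0770627 * sqrt(6)
a = 0.1888 nm


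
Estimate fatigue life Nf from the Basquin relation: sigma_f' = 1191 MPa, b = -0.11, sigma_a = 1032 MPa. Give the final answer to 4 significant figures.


sigma_a = sigma_f' * (2*Nf)^b
2*Nf = (sigma_a / sigma_f')^(1/b)
2*Nf = (1032 / 1191)^(1/-0.11)
2*Nf = 3.67914
Nf = 1.84 cycles


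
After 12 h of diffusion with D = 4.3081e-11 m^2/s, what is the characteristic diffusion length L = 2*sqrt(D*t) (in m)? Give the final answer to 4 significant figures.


t = 12 hr = 43200 s
Diffusion length = 2*sqrt(D*t)
= 2*sqrt(4.3081e-11 * 43200)
= 2.728e-03 m


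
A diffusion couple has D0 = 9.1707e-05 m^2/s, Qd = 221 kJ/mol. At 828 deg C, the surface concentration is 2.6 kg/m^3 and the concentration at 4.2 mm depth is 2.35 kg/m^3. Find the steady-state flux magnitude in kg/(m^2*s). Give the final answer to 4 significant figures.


Step 1: D = D0 * exp(-Qd/(R*T))
T = 828 + 273.15 = 1101.15 K
D = 9.1707e-05 * exp(-221e3 / (8.314 * 1101.15)) = 3.01002e-15 m^2/s
Step 2: J = D * (C1 - C2) / dx
J = 3.01002e-15 * (2.6 - 2.35) / 4.2e-03
J = 1.792e-13 kg/(m^2*s)


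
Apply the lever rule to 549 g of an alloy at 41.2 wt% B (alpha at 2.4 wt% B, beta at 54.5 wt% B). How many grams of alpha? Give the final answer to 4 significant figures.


f_alpha = (C_beta - C0) / (C_beta - C_alpha)
f_alpha = (54.5 - 41.2) / (54.5 - 2.4) = 0.255278
m_alpha = f_alpha * m_total = 0.255278 * 549 = 140.1 g


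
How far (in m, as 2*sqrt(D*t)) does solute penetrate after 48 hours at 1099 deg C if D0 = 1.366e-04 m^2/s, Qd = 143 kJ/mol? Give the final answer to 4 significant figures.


Step 1: D = D0 * exp(-Qd/(R*T))
T = 1372.15 K
D = 1.366e-04 * exp(-143e3 / (8.314 * 1372.15)) = 4.91551e-10 m^2/s
Step 2: L = 2*sqrt(D*t)
t = 48 h = 172800 s
L = 2*sqrt(4.91551e-10 * 172800) = 0.01843 m


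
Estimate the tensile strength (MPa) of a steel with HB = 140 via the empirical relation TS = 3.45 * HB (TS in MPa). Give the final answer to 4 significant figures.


TS (MPa) = 3.45 * HB
TS = 3.45 * 140
TS = 483 MPa


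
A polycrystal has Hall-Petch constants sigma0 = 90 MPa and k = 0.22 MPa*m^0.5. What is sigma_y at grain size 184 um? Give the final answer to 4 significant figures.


sigma_y = sigma0 + k / sqrt(d)
d = 184 um = 1.84e-04 m
sigma_y = 90 + 0.22 / sqrt(1.84e-04)
sigma_y = 106.2 MPa


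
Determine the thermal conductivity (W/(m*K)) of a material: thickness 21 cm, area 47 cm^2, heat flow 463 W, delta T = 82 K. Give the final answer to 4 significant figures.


k = Q*L / (A*dT)
L = 0.21 m, A = 4.7e-03 m^2
k = 463 * 0.21 / (4.7e-03 * 82)
k = 252.3 W/(m*K)


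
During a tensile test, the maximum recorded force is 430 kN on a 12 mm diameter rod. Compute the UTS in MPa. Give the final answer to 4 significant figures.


A0 = pi*(d/2)^2 = pi*(12/2)^2 = 113.097 mm^2
UTS = F_max / A0 = 430*1000 / 113.097
UTS = 3802 MPa


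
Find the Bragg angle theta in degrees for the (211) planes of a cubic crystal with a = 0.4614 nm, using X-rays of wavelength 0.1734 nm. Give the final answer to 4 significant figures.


d = a / sqrt(h^2+k^2+l^2)
d = 0.4614 / sqrt(6) = 0.188366 nm
lambda = 2*d*sin(theta)  =>  sin(theta) = lambda / (2*d)
sin(theta) = 0.1734 / (2 * 0.188366) = 0.460275
theta = 27.4 deg


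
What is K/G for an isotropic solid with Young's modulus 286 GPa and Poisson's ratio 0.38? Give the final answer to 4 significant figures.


G = E / (2*(1+nu))
G = 286 / (2*(1+0.38)) = 103.623 GPa
K = E / (3*(1-2*nu))
K = 286 / (3*(1-2*0.38)) = 397.222 GPa
K/G = 397.222 / 103.623 = 3.833


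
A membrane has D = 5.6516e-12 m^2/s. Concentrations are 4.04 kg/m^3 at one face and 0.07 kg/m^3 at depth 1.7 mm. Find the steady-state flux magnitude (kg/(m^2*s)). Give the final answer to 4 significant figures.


J = -D * (dC/dx) = D * (C1 - C2) / dx
J = 5.6516e-12 * (4.04 - 0.07) / 1.7e-03
J = 1.32e-08 kg/(m^2*s)


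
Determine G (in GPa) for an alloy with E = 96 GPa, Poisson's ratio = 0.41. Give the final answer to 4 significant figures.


G = E / (2*(1+nu))
G = 96 / (2*(1+0.41))
G = 34.04 GPa


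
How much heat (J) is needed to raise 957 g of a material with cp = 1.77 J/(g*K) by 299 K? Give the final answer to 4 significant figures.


Q = m * cp * dT
Q = 957 * 1.77 * 299
Q = 506500 J


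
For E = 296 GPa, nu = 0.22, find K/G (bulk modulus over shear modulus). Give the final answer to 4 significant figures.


G = E / (2*(1+nu))
G = 296 / (2*(1+0.22)) = 121.311 GPa
K = E / (3*(1-2*nu))
K = 296 / (3*(1-2*0.22)) = 176.19 GPa
K/G = 176.19 / 121.311 = 1.452


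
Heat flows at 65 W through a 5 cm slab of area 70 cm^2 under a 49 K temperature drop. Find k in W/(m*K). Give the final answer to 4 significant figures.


k = Q*L / (A*dT)
L = 0.05 m, A = 7e-03 m^2
k = 65 * 0.05 / (7e-03 * 49)
k = 9.475 W/(m*K)


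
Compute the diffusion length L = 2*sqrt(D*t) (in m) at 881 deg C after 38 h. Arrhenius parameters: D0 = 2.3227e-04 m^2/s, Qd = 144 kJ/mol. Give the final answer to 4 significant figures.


Step 1: D = D0 * exp(-Qd/(R*T))
T = 1154.15 K
D = 2.3227e-04 * exp(-144e3 / (8.314 * 1154.15)) = 7.05652e-11 m^2/s
Step 2: L = 2*sqrt(D*t)
t = 38 h = 136800 s
L = 2*sqrt(7.05652e-11 * 136800) = 6.214e-03 m


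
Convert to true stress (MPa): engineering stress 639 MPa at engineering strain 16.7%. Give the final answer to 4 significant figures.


sigma_true = sigma_eng * (1 + epsilon_eng)
sigma_true = 639 * (1 + 0.167)
sigma_true = 745.7 MPa


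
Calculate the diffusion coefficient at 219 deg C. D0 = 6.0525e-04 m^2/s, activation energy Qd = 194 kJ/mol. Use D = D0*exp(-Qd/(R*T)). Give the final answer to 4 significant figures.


D = D0 * exp(-Qd / (R*T))
T = 492.15 K
D = 6.0525e-04 * exp(-194e3 / (8.314 * 492.15))
D = 1.552e-24 m^2/s


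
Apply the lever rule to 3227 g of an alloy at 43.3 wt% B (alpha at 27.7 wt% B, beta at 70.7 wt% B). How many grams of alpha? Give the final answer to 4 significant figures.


f_alpha = (C_beta - C0) / (C_beta - C_alpha)
f_alpha = (70.7 - 43.3) / (70.7 - 27.7) = 0.637209
m_alpha = f_alpha * m_total = 0.637209 * 3227 = 2056 g


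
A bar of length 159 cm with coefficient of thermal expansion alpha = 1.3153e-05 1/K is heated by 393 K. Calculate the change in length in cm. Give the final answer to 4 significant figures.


dL = L0 * alpha * dT
dL = 159 * 1.3153e-05 * 393
dL = 0.8219 cm


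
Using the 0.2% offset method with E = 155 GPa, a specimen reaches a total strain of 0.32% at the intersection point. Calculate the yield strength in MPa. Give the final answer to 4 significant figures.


Offset strain = 0.002
Elastic strain at yield = total_strain - offset = 3.2e-03 - 0.002 = 1.2e-03
sigma_y = E * elastic_strain = 155000 * 1.2e-03
sigma_y = 186 MPa


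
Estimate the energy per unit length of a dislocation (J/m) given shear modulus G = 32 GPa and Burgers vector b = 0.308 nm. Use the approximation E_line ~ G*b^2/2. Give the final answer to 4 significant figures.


E = G*b^2/2
b = 0.308 nm = 3.08e-10 m
G = 32 GPa = 3.2e+10 Pa
E = 0.5 * 3.2e+10 * (3.08e-10)^2
E = 1.518e-09 J/m


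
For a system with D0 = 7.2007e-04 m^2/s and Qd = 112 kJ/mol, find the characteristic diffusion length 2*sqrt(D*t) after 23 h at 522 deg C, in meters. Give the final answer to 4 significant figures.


Step 1: D = D0 * exp(-Qd/(R*T))
T = 795.15 K
D = 7.2007e-04 * exp(-112e3 / (8.314 * 795.15)) = 3.15977e-11 m^2/s
Step 2: L = 2*sqrt(D*t)
t = 23 h = 82800 s
L = 2*sqrt(3.15977e-11 * 82800) = 3.235e-03 m


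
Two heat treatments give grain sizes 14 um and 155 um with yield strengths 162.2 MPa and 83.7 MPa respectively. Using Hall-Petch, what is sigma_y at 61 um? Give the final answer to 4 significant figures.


sigma_y = sigma0 + k / sqrt(d)
1/sqrt(d1) = 1/sqrt(1.4e-05) = 267.261;  1/sqrt(d2) = 80.3219
k = (sigma1 - sigma2) / (1/sqrt(d1) - 1/sqrt(d2)) = (162.2 - 83.7) / (267.261 - 80.3219) = 0.419922 MPa*m^0.5
sigma0 = sigma1 - k/sqrt(d1) = 162.2 - 0.419922*267.261 = 49.971 MPa
sigma_y(d3) = 49.971 + 0.419922 / sqrt(6.1e-05) = 103.7 MPa


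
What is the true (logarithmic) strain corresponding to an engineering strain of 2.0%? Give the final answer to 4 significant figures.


epsilon_true = ln(1 + epsilon_eng)
epsilon_true = ln(1 + 0.02)
epsilon_true = 0.0198


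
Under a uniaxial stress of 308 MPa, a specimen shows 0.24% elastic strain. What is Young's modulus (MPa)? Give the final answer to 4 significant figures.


E = sigma / epsilon
epsilon = 0.24% = 2.4e-03
E = 308 / 2.4e-03
E = 128300 MPa


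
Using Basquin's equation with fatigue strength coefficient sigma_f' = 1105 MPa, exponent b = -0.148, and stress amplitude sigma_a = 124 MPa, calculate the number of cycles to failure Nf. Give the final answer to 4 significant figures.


sigma_a = sigma_f' * (2*Nf)^b
2*Nf = (sigma_a / sigma_f')^(1/b)
2*Nf = (124 / 1105)^(1/-0.148)
2*Nf = 2.6213e+06
Nf = 1.311e+06 cycles


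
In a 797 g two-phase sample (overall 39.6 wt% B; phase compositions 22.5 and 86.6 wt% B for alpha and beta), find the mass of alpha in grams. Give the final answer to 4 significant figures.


f_alpha = (C_beta - C0) / (C_beta - C_alpha)
f_alpha = (86.6 - 39.6) / (86.6 - 22.5) = 0.733229
m_alpha = f_alpha * m_total = 0.733229 * 797 = 584.4 g


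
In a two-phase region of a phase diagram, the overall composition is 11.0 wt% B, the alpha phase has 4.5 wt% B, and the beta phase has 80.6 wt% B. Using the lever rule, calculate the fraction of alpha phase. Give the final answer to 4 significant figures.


f_alpha = (C_beta - C0) / (C_beta - C_alpha)
f_alpha = (80.6 - 11.0) / (80.6 - 4.5)
f_alpha = 0.9146


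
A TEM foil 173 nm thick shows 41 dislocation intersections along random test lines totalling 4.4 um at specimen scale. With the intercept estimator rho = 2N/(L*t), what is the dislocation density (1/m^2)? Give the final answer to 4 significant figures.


rho = 2N / (L * t)
L = 4.4 um = 4.4e-06 m, t = 173 nm = 1.73e-07 m
rho = 2 * 41 / (4.4e-06 * 1.73e-07)
rho = 1.077e+14 1/m^2


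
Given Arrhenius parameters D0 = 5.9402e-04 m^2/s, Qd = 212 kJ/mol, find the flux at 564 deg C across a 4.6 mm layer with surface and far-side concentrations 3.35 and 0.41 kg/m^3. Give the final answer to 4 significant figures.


Step 1: D = D0 * exp(-Qd/(R*T))
T = 564 + 273.15 = 837.15 K
D = 5.9402e-04 * exp(-212e3 / (8.314 * 837.15)) = 3.51087e-17 m^2/s
Step 2: J = D * (C1 - C2) / dx
J = 3.51087e-17 * (3.35 - 0.41) / 4.6e-03
J = 2.244e-14 kg/(m^2*s)
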